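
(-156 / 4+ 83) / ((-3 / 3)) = -44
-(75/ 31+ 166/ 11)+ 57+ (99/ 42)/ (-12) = 39.29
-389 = -389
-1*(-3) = 3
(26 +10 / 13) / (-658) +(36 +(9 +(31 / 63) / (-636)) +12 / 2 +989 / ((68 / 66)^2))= 3476162776043 / 3537583686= 982.64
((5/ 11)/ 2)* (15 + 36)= 255/ 22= 11.59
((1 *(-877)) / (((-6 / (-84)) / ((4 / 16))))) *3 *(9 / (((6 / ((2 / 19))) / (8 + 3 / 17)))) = -7679889 / 646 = -11888.37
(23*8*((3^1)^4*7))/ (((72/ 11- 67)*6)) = -27324/ 95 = -287.62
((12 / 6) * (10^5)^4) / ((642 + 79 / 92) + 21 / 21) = 3680000000000000000000 / 11847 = 310627162994851017.14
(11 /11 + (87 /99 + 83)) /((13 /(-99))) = -8403 /13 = -646.38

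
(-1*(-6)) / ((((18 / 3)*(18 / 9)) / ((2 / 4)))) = 1 / 4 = 0.25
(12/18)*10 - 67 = -181/3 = -60.33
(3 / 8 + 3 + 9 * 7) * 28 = 3717 / 2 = 1858.50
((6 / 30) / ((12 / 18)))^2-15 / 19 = -1329 / 1900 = -0.70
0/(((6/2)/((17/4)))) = 0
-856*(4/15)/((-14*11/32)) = 54784/1155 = 47.43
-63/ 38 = -1.66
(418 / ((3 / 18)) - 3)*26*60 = 3907800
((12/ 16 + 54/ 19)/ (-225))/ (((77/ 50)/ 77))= -91/ 114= -0.80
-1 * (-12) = 12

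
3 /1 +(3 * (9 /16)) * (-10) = -111 /8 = -13.88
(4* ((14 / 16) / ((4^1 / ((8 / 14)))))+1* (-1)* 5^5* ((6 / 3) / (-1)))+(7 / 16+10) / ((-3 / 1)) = 299857 / 48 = 6247.02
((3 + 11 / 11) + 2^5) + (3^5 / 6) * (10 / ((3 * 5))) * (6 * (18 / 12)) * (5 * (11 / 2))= 6718.50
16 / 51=0.31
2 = 2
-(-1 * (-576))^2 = -331776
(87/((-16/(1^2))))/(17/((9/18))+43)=-87/1232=-0.07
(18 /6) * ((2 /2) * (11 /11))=3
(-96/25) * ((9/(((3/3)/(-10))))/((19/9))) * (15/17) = 46656/323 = 144.45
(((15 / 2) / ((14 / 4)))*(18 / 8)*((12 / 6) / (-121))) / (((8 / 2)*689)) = -135 / 4668664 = -0.00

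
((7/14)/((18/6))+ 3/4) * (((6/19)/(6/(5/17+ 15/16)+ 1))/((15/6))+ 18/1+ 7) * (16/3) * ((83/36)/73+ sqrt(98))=853772777/220986549+ 41145676 * sqrt(2)/48051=1214.84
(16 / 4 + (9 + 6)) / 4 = 19 / 4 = 4.75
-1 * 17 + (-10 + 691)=664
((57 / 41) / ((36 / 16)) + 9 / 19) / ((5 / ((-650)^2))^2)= 18214777750000 / 2337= 7794085472.83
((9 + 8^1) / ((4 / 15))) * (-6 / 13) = -765 / 26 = -29.42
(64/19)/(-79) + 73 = 109509/1501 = 72.96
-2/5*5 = -2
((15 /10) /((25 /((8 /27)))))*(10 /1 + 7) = 68 /225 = 0.30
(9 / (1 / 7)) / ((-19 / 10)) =-630 / 19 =-33.16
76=76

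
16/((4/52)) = 208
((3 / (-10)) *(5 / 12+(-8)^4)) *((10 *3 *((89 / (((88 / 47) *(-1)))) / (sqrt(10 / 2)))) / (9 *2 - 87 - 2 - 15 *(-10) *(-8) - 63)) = -616871193 *sqrt(5) / 2347840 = -587.50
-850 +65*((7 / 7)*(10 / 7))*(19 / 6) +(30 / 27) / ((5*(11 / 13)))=-555.69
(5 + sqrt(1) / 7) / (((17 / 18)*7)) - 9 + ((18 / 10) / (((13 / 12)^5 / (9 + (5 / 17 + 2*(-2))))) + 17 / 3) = 3554608150 / 927861207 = 3.83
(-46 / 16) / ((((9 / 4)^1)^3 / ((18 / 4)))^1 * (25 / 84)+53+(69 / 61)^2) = -9585296 / 183480379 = -0.05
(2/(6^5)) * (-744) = -31/162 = -0.19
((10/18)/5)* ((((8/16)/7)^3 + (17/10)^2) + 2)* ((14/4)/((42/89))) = 29857631/7408800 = 4.03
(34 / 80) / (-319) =-17 / 12760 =-0.00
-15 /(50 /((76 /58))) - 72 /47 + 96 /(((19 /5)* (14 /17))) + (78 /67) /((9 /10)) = 30.05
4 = 4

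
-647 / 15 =-43.13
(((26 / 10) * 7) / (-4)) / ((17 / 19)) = -1729 / 340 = -5.09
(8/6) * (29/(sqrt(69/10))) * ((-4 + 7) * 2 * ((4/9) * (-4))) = -3712 * sqrt(690)/621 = -157.01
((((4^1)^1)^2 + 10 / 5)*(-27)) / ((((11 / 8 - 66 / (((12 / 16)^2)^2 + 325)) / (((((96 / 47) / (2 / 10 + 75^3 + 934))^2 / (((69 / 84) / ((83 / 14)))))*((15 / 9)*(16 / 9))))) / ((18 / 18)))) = -10295590912000 / 49753419704615299959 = -0.00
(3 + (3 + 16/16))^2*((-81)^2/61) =321489/61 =5270.31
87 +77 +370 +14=548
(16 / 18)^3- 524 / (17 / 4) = -1519280 / 12393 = -122.59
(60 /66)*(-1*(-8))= 80 /11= 7.27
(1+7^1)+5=13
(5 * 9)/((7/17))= 765/7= 109.29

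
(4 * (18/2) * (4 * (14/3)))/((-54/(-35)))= 3920/9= 435.56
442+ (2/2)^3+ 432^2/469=394391/469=840.92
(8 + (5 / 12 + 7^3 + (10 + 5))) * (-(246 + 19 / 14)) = -15226811 / 168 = -90635.78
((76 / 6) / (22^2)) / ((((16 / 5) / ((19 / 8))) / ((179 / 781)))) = 323095 / 72576768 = 0.00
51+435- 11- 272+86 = 289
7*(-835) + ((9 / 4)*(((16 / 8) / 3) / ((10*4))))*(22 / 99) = -701399 / 120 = -5844.99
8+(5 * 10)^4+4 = 6250012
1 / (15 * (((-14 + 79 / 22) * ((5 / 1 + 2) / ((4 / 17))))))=-88 / 408765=-0.00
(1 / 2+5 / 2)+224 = 227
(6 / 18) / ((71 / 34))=34 / 213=0.16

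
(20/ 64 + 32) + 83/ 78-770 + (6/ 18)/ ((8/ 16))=-153079/ 208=-735.96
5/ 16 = 0.31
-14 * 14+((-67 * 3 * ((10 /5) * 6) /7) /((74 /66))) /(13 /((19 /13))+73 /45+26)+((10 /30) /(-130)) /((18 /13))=-204.42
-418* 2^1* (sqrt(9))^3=-22572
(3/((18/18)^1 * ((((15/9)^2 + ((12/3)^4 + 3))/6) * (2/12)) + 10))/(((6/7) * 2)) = 0.10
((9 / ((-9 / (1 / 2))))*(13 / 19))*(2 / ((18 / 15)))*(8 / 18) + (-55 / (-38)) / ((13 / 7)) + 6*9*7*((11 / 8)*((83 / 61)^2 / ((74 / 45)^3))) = 216.91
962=962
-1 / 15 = -0.07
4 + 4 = 8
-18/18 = -1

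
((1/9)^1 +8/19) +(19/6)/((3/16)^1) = 331/19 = 17.42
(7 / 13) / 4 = 7 / 52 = 0.13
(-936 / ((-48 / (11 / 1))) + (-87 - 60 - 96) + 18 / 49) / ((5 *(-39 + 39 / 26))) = 919 / 6125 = 0.15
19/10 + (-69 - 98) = -1651/10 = -165.10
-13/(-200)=13/200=0.06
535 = 535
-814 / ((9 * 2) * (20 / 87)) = -11803 / 60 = -196.72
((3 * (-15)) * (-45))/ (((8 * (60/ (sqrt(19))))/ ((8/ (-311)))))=-135 * sqrt(19)/ 1244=-0.47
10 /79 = 0.13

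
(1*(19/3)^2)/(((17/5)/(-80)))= -943.79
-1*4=-4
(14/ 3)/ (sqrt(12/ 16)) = 28 *sqrt(3)/ 9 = 5.39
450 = 450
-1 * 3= -3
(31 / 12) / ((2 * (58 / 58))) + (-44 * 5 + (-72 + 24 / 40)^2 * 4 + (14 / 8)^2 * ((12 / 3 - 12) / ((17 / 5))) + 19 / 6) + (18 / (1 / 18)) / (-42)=1439522401 / 71400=20161.38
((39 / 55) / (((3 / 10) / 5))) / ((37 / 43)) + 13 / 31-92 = -982183 / 12617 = -77.85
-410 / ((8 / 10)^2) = -5125 / 8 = -640.62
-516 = -516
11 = 11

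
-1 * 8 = -8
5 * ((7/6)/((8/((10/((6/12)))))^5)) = 569.66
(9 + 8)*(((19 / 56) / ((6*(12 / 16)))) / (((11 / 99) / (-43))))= -13889 / 28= -496.04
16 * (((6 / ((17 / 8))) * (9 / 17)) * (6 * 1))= 41472 / 289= 143.50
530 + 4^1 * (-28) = 418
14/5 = 2.80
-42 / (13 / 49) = -2058 / 13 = -158.31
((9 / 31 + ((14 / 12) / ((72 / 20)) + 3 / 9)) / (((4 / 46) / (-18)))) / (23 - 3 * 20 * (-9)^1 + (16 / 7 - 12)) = -510853 / 1440756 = -0.35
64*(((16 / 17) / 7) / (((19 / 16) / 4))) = 65536 / 2261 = 28.99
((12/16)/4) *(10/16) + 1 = 143/128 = 1.12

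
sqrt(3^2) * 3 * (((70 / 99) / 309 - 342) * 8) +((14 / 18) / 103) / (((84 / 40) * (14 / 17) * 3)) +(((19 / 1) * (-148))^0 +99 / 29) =-458657800373 / 18629919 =-24619.42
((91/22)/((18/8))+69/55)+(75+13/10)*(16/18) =11701/165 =70.92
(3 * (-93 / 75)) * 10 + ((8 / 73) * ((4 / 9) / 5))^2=-401432546 / 10791225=-37.20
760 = 760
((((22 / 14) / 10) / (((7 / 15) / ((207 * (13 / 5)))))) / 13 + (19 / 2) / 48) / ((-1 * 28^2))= -332543 / 18439680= -0.02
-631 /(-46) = 631 /46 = 13.72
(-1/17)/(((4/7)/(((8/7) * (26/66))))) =-26/561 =-0.05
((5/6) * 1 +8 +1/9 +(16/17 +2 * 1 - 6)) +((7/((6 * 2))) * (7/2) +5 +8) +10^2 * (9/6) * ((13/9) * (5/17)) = 6095/72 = 84.65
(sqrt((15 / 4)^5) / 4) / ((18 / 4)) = 25 * sqrt(15) / 64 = 1.51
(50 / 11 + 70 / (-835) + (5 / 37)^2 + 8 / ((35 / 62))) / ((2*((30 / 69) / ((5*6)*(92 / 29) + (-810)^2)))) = 35926831056604527 / 2552575795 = 14074736.24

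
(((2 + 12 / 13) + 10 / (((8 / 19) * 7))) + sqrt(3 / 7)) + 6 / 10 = sqrt(21) / 7 + 12587 / 1820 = 7.57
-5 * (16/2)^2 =-320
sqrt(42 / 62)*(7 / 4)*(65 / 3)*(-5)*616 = -350350*sqrt(651) / 93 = -96119.09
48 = 48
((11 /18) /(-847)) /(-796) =1 /1103256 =0.00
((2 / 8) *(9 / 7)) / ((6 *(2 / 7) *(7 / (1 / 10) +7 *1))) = 3 / 1232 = 0.00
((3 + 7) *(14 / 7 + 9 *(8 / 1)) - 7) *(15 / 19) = 10995 / 19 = 578.68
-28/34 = -0.82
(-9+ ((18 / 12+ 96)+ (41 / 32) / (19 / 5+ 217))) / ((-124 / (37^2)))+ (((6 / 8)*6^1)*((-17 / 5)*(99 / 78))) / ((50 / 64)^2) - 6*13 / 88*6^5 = -15467710911239623 / 1957612800000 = -7901.31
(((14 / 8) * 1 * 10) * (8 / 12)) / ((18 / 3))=35 / 18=1.94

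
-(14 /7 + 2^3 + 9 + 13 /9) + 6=-130 /9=-14.44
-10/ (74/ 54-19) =135/ 238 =0.57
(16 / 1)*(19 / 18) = 152 / 9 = 16.89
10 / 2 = 5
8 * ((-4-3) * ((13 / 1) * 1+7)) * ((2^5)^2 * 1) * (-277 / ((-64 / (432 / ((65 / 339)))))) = -145388888064 / 13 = -11183760620.31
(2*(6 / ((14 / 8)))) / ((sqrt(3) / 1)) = 16*sqrt(3) / 7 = 3.96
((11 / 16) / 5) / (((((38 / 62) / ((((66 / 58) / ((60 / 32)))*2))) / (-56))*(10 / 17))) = -1785476 / 68875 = -25.92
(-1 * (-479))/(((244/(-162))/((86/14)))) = -1668357/854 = -1953.58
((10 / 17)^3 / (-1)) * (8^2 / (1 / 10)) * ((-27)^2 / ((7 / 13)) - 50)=-169849.09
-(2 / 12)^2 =-1 / 36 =-0.03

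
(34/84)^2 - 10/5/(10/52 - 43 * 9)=0.17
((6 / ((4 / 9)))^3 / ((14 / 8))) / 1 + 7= 1412.93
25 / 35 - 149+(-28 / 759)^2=-597966590 / 4032567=-148.28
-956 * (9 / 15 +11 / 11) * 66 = -504768 / 5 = -100953.60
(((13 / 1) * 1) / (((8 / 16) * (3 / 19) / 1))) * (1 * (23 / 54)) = 5681 / 81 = 70.14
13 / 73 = 0.18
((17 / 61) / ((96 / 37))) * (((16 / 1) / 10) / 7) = 629 / 25620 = 0.02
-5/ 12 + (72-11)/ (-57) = -113/ 76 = -1.49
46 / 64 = 23 / 32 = 0.72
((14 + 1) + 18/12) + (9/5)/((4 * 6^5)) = 285121/17280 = 16.50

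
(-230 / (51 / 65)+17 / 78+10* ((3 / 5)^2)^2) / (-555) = 48336563 / 91991250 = 0.53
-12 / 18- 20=-62 / 3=-20.67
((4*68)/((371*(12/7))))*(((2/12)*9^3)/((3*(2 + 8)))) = 459/265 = 1.73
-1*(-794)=794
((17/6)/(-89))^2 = 289/285156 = 0.00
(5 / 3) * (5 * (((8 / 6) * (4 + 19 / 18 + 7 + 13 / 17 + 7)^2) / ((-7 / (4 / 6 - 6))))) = 3325.65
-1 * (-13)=13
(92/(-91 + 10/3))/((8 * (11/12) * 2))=-207/2893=-0.07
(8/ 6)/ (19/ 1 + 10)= 4/ 87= 0.05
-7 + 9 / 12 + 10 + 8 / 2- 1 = 27 / 4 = 6.75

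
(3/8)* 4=3/2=1.50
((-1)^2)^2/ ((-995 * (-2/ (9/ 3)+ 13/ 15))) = -1/ 199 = -0.01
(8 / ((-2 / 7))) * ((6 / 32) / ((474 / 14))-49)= 433503 / 316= 1371.84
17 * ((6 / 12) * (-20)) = -170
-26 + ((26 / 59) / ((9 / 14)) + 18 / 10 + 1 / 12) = -248839 / 10620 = -23.43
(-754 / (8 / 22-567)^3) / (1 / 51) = 51182274 / 242153851337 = 0.00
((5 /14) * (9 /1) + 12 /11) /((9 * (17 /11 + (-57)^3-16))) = -17 /6581988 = -0.00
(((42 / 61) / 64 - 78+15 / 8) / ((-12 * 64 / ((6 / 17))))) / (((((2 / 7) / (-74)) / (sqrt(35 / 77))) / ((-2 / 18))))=0.68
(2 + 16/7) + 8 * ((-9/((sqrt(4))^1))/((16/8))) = -96/7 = -13.71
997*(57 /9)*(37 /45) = 5191.79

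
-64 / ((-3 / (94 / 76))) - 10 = 934 / 57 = 16.39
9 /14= 0.64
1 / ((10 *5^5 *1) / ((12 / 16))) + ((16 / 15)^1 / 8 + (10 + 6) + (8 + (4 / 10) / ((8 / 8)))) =9200009 / 375000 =24.53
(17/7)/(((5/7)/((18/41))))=306/205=1.49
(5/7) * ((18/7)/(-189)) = -10/1029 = -0.01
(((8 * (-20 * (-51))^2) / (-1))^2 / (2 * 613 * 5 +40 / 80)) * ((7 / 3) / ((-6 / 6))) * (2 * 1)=-215524270080000 / 4087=-52734100827.01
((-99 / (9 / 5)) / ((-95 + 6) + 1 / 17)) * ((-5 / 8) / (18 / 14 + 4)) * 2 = -4675 / 31968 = -0.15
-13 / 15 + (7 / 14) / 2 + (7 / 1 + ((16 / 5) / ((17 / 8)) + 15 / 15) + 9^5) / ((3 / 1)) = 20079263 / 1020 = 19685.55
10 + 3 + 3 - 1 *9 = 7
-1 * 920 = -920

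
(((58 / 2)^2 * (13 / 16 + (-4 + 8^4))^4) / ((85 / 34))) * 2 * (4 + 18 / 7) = 10163027830764276971125 / 8192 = 1240603983247592403.70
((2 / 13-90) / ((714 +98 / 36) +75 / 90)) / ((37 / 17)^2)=-1518984 / 57466513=-0.03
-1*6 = -6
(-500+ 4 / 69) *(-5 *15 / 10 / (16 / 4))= 21560 / 23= 937.39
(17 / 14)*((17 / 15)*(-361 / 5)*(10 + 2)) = -1192.33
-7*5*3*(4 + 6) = -1050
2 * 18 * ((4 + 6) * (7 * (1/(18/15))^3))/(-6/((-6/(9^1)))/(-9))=-4375/3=-1458.33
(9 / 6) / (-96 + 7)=-0.02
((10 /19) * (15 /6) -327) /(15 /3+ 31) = -1547 /171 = -9.05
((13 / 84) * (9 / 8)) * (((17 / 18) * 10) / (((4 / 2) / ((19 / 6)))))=2.60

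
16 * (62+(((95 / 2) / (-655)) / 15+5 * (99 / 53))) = 1141.36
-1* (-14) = 14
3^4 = 81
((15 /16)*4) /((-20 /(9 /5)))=-27 /80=-0.34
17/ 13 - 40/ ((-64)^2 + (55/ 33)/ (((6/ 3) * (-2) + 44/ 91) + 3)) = 9737057/ 7502053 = 1.30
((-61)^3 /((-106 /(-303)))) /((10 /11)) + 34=-756491633 /1060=-713671.35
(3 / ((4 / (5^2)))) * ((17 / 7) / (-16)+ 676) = 5677125 / 448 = 12672.15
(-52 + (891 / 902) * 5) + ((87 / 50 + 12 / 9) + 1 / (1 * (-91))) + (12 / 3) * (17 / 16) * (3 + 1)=-7554892 / 279825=-27.00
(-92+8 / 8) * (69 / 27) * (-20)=41860 / 9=4651.11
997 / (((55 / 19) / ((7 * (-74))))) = -9812474 / 55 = -178408.62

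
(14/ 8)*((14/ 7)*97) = 339.50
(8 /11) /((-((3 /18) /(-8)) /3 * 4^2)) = 72 /11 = 6.55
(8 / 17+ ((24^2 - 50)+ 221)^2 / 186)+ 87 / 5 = 15904433 / 5270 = 3017.92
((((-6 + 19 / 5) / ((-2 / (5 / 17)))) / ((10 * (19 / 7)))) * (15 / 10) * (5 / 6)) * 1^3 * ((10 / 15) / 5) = 77 / 38760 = 0.00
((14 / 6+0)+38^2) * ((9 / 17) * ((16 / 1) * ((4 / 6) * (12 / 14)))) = 833088 / 119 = 7000.74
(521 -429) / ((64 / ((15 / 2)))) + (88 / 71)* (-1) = 21679 / 2272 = 9.54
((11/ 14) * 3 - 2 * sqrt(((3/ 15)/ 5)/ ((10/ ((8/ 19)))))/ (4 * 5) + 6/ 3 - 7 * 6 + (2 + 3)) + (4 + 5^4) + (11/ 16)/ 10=667997/ 1120 - sqrt(95)/ 2375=596.42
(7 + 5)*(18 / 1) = 216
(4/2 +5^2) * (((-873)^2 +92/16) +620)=20594378.25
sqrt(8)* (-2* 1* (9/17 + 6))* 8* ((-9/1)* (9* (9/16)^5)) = 530909559* sqrt(2)/557056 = 1347.83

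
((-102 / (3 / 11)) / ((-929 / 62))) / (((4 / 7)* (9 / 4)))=162316 / 8361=19.41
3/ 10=0.30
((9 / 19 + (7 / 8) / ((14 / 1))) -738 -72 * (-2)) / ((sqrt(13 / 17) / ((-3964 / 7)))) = 178789283 * sqrt(221) / 6916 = 384310.84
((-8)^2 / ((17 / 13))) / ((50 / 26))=10816 / 425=25.45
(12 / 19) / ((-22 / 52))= -312 / 209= -1.49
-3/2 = -1.50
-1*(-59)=59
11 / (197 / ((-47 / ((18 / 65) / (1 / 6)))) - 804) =-33605 / 2477496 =-0.01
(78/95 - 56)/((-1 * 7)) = 5242/665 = 7.88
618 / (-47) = -618 / 47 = -13.15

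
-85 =-85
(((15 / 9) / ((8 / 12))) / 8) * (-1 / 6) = -5 / 96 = -0.05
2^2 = 4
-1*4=-4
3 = 3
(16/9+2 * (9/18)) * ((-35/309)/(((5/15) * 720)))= -175/133488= -0.00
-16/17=-0.94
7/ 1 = 7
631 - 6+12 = 637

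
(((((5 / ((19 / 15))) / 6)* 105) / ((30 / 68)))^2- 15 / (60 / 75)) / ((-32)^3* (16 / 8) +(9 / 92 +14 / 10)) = -4068173875 / 10882659431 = -0.37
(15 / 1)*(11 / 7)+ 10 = 235 / 7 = 33.57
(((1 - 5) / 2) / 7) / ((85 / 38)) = -76 / 595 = -0.13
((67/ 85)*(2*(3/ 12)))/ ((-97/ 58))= -1943/ 8245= -0.24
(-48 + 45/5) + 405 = 366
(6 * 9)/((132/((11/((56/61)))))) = 549/112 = 4.90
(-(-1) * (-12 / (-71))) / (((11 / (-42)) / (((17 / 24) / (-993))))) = 119 / 258511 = 0.00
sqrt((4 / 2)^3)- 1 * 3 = -3+2 * sqrt(2) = -0.17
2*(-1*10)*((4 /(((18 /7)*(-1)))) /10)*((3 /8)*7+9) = 36.17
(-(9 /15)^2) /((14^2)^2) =-9 /960400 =-0.00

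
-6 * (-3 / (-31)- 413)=76800 / 31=2477.42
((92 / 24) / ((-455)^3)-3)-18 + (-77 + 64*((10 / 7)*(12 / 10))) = 6620659477 / 565178250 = 11.71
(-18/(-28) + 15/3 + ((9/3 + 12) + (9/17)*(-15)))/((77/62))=93713/9163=10.23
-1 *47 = -47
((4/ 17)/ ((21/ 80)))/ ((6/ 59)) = 9440/ 1071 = 8.81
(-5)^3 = -125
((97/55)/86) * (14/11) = 679/26015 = 0.03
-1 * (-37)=37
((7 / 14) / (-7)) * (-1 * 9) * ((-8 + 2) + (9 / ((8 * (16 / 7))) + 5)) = -585 / 1792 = -0.33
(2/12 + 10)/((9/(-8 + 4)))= -122/27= -4.52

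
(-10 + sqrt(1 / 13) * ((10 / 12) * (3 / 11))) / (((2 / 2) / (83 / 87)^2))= -68890 / 7569 + 34445 * sqrt(13) / 2164734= -9.04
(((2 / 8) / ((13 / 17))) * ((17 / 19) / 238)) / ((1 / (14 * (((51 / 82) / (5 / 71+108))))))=61557 / 621635768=0.00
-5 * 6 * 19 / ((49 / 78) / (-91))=577980 / 7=82568.57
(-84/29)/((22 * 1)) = -42/319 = -0.13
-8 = -8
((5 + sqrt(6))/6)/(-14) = -5/84 - sqrt(6)/84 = -0.09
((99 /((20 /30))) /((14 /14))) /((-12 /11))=-1089 /8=-136.12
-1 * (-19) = 19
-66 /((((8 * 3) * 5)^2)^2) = -11 /34560000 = -0.00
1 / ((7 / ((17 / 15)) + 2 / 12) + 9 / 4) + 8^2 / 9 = 114028 / 15777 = 7.23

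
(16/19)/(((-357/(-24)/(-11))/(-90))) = 126720/2261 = 56.05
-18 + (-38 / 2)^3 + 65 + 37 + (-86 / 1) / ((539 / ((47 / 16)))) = -29215821 / 4312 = -6775.47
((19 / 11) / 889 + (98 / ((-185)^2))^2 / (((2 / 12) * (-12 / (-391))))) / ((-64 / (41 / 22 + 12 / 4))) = -0.00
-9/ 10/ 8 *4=-9/ 20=-0.45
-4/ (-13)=4/ 13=0.31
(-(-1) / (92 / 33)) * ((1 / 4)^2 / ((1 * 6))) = 0.00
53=53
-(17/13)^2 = -1.71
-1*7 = -7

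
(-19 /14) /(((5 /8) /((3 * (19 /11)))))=-4332 /385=-11.25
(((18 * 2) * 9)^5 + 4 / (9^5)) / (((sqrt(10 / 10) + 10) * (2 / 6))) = 210832519264920580 / 216513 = 973763789079.27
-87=-87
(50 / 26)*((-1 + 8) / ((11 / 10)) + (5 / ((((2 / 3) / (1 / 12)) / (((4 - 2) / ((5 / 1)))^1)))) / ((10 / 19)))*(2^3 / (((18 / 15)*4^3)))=25075 / 18304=1.37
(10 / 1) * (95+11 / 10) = 961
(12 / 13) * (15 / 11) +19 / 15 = 5417 / 2145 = 2.53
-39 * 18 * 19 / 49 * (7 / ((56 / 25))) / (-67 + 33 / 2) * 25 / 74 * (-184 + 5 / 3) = -759988125 / 732452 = -1037.59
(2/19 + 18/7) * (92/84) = 8188/2793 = 2.93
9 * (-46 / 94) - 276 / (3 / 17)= -73715 / 47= -1568.40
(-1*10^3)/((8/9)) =-1125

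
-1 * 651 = -651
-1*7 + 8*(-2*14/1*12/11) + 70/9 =-24115/99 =-243.59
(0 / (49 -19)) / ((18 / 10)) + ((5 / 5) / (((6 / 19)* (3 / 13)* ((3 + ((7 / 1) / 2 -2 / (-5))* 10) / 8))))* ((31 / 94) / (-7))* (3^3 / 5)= -7657 / 11515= -0.66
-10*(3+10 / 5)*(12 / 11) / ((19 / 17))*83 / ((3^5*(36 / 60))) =-1411000 / 50787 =-27.78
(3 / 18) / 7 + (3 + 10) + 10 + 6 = 29.02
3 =3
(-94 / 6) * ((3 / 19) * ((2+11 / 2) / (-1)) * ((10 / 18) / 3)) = 1175 / 342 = 3.44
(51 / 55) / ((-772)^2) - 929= -929.00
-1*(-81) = 81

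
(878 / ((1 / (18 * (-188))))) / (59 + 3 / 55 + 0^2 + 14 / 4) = -326826720 / 6881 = -47496.98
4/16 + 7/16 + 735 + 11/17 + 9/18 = 200419/272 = 736.83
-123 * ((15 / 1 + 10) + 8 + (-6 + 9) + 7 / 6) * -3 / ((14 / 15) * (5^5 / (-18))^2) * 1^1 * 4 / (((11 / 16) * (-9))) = -0.32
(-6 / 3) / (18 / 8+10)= -8 / 49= -0.16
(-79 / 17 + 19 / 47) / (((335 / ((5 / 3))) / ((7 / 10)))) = -0.01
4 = 4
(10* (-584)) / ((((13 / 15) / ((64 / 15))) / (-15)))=5606400 / 13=431261.54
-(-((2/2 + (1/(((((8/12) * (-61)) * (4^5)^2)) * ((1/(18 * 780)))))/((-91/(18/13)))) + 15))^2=-135519735237623593609/529373634267971584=-256.00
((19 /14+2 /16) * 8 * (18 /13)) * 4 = 5976 /91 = 65.67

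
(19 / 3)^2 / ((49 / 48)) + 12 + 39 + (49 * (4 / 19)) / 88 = 5555317 / 61446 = 90.41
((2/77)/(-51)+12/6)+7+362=1456915/3927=371.00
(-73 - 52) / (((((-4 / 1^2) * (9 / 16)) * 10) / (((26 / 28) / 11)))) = 0.47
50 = 50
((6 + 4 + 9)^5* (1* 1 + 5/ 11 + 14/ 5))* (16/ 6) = 1545085776/ 55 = 28092468.65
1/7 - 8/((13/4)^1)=-211/91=-2.32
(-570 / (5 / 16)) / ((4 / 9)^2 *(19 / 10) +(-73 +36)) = 738720 / 14833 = 49.80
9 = 9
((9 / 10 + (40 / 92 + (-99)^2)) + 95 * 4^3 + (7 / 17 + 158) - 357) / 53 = 61323449 / 207230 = 295.92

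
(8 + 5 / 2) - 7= 7 / 2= 3.50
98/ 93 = 1.05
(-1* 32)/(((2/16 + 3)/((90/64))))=-14.40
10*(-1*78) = -780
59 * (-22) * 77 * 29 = -2898434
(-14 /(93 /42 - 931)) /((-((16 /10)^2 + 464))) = -1225 /37916748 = -0.00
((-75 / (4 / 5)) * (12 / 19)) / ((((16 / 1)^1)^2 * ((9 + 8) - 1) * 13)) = -1125 / 1011712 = -0.00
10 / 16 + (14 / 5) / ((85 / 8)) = 3021 / 3400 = 0.89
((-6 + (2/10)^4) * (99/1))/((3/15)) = -2969.21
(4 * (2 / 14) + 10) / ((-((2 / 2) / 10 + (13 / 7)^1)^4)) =-253820000 / 352275361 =-0.72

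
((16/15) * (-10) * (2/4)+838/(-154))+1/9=-7390/693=-10.66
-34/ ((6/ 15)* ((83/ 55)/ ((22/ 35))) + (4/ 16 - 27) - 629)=82280/ 1584591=0.05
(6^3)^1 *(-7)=-1512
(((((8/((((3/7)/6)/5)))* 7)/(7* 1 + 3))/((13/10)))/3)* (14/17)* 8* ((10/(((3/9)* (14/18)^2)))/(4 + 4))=907200/221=4104.98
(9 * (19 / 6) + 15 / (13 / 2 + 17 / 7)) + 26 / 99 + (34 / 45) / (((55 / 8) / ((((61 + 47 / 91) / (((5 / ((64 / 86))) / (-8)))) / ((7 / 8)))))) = 14401086929 / 677927250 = 21.24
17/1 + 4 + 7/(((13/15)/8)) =1113/13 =85.62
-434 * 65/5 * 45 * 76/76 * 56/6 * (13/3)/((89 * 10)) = -1026844/89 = -11537.57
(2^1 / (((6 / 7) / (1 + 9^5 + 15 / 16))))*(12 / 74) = 6613705 / 296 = 22343.60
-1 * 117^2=-13689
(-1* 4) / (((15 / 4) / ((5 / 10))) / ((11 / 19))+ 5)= -0.22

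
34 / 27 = 1.26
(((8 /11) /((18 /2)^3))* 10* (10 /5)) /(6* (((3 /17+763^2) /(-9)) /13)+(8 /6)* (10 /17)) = -2210 /3306706821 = -0.00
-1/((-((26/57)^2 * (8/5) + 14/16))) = 129960/156979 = 0.83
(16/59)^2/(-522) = -128/908541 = -0.00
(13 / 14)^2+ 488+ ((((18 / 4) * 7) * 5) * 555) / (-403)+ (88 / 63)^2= 1752476809 / 6398028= 273.91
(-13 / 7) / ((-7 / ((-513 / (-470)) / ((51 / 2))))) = 2223 / 195755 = 0.01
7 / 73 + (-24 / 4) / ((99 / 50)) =-7069 / 2409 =-2.93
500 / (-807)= -500 / 807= -0.62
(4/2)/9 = 2/9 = 0.22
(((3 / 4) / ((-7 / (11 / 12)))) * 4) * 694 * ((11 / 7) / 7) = -41987 / 686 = -61.21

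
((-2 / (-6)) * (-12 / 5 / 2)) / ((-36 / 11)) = 11 / 90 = 0.12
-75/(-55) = 15/11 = 1.36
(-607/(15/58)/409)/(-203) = 1214/42945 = 0.03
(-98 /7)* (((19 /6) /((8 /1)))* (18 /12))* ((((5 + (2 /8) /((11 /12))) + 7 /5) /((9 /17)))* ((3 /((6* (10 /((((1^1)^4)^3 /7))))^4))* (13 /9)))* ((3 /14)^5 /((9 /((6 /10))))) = -1541033 /3506474797056000000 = -0.00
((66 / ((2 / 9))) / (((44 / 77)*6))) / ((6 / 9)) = 2079 / 16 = 129.94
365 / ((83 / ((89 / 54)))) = 32485 / 4482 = 7.25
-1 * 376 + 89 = -287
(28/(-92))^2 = 49/529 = 0.09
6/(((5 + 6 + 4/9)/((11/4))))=297/206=1.44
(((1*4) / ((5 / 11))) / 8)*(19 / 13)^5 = 27237089 / 3712930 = 7.34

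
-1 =-1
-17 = -17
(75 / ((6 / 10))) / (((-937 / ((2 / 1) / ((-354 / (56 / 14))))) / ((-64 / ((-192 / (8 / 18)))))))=2000 / 4477923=0.00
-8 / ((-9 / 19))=152 / 9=16.89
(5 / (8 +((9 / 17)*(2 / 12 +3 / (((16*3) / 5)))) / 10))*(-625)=-8500000 / 21829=-389.39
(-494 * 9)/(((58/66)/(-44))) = 6455592/29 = 222606.62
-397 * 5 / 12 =-1985 / 12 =-165.42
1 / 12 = 0.08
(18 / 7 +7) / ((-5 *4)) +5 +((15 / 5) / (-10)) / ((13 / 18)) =7473 / 1820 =4.11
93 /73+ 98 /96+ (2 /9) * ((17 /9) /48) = 653803 /283824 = 2.30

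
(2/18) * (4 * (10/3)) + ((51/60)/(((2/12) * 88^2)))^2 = 1.48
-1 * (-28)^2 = -784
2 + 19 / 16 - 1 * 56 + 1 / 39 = -32939 / 624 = -52.79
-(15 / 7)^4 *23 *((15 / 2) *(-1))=17465625 / 4802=3637.16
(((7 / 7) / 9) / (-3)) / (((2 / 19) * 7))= -19 / 378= -0.05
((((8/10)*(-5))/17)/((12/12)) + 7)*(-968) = -111320/17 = -6548.24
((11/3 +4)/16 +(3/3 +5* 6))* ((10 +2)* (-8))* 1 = -3022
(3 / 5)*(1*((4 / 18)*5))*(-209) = -418 / 3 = -139.33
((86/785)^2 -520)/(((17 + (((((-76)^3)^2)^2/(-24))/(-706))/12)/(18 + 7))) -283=-283.00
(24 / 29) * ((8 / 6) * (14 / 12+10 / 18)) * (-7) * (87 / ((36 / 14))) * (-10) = 121520 / 27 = 4500.74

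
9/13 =0.69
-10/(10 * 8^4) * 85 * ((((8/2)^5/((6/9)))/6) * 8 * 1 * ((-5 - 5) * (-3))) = -1275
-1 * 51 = -51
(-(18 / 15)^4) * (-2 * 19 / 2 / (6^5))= 19 / 3750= 0.01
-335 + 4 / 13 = -334.69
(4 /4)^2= 1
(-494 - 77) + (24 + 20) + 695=168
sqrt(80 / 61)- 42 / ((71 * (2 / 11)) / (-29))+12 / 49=4 * sqrt(305) / 61+329103 / 3479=95.74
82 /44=41 /22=1.86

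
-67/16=-4.19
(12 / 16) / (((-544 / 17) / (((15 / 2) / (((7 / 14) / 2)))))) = -45 / 64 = -0.70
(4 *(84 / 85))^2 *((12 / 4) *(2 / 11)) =677376 / 79475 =8.52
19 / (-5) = -19 / 5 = -3.80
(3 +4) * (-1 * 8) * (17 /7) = -136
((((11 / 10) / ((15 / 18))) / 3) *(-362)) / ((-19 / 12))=47784 / 475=100.60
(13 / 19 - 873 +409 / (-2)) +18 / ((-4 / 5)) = -20887 / 19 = -1099.32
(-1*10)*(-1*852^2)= 7259040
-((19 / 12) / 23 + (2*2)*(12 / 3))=-4435 / 276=-16.07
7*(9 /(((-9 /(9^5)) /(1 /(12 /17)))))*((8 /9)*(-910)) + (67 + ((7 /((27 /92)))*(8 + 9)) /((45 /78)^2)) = 2877495102373 /6075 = 473661745.25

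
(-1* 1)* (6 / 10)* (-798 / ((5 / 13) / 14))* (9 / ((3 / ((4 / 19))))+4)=2018016 / 25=80720.64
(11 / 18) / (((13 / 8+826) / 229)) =10076 / 59589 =0.17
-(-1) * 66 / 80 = 0.82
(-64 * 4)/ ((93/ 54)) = -4608/ 31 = -148.65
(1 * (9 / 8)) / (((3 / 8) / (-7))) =-21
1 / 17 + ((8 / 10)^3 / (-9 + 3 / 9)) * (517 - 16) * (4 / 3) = -1088551 / 27625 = -39.40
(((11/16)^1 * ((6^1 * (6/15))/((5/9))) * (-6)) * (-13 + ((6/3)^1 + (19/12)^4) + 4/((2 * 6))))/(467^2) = 0.00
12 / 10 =6 / 5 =1.20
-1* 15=-15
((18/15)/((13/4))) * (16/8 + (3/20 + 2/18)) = 814/975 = 0.83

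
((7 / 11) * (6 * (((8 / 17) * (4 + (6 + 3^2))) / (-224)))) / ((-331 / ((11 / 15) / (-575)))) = -0.00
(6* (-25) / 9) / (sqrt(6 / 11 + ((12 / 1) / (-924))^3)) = -3850* sqrt(19174309) / 747051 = -22.57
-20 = -20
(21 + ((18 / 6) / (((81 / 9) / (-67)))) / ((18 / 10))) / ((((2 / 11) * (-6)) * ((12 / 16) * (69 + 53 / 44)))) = -112288 / 750627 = -0.15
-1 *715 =-715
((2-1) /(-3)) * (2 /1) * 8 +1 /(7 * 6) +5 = -13 /42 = -0.31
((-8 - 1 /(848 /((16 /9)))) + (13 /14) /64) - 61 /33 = -46242445 /4701312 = -9.84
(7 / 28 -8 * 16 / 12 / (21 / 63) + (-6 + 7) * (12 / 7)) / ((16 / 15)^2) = -189225 / 7168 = -26.40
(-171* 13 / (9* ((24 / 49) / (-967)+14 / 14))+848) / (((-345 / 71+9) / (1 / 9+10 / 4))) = 378.90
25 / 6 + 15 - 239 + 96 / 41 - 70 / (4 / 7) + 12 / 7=-338.28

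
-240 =-240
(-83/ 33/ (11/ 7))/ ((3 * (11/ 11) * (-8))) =581/ 8712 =0.07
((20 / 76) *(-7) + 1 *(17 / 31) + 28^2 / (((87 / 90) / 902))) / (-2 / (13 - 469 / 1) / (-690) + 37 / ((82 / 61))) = 4242018666119760 / 159604485521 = 26578.32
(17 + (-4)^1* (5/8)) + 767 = 1563/2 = 781.50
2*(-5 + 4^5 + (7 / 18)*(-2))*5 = 10182.22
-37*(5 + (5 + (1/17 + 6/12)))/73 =-13283/2482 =-5.35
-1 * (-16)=16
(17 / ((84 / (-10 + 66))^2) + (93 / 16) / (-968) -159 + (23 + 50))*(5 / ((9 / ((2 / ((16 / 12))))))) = -54676825 / 836352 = -65.38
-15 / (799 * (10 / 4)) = -6 / 799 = -0.01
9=9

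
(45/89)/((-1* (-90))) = 1/178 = 0.01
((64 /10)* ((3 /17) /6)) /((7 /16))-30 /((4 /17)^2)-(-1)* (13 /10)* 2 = -2564901 /4760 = -538.84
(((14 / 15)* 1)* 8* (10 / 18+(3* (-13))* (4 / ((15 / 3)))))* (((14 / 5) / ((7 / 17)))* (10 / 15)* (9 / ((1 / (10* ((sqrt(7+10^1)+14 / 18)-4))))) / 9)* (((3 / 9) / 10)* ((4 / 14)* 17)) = 1479347072 / 273375-51011968* sqrt(17) / 30375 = -1512.95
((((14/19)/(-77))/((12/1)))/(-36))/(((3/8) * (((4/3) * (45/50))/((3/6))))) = 5/203148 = 0.00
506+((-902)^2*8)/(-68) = -1618606/17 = -95212.12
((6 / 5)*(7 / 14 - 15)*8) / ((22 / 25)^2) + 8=-20782 / 121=-171.75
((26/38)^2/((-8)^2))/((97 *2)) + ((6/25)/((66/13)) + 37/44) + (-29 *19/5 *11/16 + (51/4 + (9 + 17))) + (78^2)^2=45624654274780083/1232598400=37015019.88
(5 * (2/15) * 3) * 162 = 324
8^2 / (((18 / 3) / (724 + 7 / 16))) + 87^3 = 1998691 / 3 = 666230.33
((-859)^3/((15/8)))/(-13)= 5070718232/195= 26003683.24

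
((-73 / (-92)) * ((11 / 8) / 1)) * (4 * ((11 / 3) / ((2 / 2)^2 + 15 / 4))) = 8833 / 2622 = 3.37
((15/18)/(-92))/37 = -5/20424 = -0.00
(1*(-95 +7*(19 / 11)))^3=-758550528 / 1331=-569910.24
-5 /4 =-1.25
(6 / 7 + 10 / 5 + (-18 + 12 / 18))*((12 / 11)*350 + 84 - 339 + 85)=-708320 / 231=-3066.32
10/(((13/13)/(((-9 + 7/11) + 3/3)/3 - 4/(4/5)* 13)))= -7420/11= -674.55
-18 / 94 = -9 / 47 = -0.19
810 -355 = 455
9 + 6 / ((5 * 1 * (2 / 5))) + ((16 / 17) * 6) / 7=1524 / 119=12.81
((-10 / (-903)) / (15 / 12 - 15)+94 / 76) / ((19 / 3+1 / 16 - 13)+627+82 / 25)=93309400 / 47081787599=0.00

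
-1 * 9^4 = -6561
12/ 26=6/ 13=0.46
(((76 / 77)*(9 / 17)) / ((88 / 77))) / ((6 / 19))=1083 / 748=1.45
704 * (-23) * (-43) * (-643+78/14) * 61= -189508350592/7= -27072621513.14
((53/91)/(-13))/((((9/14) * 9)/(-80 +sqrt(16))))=8056/13689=0.59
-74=-74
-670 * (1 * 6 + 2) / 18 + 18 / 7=-295.21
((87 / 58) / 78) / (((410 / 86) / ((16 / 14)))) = 86 / 18655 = 0.00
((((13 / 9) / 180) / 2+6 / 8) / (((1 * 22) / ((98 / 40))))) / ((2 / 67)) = 8020369 / 2851200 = 2.81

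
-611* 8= -4888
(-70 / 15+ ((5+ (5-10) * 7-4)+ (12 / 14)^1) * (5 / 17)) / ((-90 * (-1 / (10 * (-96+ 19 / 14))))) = 3409225 / 22491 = 151.58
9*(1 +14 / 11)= 225 / 11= 20.45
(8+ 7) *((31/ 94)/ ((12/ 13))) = 2015/ 376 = 5.36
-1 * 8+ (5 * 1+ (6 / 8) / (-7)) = -87 / 28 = -3.11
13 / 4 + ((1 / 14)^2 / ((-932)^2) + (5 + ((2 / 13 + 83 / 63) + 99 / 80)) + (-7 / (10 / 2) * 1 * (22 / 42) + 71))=8089766974741 / 99596427840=81.23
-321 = -321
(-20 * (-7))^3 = 2744000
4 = 4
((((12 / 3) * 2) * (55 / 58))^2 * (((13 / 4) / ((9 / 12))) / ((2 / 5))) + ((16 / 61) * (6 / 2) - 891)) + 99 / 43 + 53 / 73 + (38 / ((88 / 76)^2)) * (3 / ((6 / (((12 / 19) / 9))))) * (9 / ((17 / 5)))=-259453698556006 / 993739820469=-261.09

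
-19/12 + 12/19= -217/228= -0.95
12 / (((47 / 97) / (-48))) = -55872 / 47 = -1188.77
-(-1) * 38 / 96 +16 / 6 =3.06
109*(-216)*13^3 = -51726168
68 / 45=1.51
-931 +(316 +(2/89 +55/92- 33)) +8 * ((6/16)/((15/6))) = -26454597/40940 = -646.18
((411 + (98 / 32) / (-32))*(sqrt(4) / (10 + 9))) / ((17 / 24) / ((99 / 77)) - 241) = -5680341 / 31577696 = -0.18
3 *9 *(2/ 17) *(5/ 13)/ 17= 270/ 3757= 0.07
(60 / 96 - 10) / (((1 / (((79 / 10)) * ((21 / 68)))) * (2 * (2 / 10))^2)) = -142.95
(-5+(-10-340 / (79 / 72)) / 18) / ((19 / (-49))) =793310 / 13509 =58.72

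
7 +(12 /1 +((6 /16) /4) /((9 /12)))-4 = 121 /8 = 15.12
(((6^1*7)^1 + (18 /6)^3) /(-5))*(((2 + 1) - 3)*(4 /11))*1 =0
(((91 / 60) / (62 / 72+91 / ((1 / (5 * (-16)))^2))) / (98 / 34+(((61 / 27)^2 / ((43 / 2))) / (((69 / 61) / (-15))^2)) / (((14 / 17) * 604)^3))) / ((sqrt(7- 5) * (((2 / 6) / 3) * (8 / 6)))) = 78523912194176052074016 * sqrt(2) / 25751778480351670754300652755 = 0.00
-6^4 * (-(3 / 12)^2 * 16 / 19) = 1296 / 19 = 68.21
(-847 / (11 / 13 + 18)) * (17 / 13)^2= -76.85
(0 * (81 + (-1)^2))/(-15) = 0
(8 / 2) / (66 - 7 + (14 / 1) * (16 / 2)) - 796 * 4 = -544460 / 171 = -3183.98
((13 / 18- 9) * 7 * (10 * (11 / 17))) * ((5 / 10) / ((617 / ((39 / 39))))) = -57365 / 188802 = -0.30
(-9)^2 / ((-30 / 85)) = -459 / 2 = -229.50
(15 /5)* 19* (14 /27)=266 /9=29.56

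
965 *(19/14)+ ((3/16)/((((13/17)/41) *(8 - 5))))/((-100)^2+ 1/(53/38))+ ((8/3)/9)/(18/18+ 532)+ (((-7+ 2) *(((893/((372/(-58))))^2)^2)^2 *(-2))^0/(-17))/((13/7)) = 19019872188302305/14523287137632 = 1309.61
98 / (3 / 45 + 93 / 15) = 735 / 47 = 15.64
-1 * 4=-4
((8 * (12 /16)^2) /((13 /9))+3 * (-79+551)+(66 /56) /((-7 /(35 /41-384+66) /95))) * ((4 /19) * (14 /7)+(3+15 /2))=70897.71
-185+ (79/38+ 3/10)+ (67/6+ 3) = -96019/570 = -168.45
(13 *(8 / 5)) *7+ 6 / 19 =145.92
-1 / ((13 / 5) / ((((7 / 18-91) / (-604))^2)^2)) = -35382282729605 / 181627300110716928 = -0.00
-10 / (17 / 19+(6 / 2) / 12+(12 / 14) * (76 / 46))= -24472 / 6267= -3.90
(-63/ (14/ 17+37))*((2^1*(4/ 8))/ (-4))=1071/ 2572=0.42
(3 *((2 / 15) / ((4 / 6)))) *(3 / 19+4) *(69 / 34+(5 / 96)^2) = 25151783 / 4961280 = 5.07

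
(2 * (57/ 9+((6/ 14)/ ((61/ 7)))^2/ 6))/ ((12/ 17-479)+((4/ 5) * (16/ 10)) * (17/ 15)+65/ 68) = -1201959500/ 45154829893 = -0.03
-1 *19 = -19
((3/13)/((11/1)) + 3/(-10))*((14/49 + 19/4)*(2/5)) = -0.56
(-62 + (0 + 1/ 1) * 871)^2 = 654481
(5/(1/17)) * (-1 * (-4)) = 340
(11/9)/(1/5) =55/9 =6.11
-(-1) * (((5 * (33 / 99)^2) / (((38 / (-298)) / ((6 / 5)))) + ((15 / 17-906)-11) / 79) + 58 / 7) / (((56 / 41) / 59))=-5534147077 / 15003996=-368.84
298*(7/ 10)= 1043/ 5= 208.60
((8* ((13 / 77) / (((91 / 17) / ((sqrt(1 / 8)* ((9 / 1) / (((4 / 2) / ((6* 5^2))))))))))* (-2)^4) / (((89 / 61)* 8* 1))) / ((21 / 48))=44798400* sqrt(2) / 335797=188.67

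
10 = 10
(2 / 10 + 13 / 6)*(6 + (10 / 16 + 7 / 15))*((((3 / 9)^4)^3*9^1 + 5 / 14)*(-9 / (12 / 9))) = -17839844039 / 440899200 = -40.46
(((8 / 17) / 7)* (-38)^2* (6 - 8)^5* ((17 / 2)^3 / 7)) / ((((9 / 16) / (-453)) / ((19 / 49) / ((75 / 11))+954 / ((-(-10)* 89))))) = 11911567917228032 / 48080025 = 247744628.19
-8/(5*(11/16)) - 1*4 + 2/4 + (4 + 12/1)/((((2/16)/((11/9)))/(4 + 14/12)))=2383333/2970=802.47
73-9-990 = -926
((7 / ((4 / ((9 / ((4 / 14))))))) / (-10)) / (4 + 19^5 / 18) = -3969 / 99046840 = -0.00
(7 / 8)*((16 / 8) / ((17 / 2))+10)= 609 / 68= 8.96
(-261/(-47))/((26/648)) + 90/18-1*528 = -384.60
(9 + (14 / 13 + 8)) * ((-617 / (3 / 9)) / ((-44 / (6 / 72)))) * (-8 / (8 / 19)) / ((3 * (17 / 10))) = -13774525 / 58344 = -236.09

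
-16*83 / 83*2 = -32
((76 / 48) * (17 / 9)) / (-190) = -17 / 1080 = -0.02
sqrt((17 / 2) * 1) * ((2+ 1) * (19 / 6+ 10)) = 79 * sqrt(34) / 4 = 115.16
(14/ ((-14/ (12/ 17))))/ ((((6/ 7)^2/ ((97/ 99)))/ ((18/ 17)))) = -9506/ 9537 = -1.00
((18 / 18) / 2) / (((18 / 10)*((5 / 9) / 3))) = 3 / 2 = 1.50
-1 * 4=-4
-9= -9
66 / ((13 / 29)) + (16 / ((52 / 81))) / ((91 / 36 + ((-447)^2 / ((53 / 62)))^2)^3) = 322767538618714880664777049004390871022855257857214 / 2192256009427008071390857699611847945489077979471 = 147.23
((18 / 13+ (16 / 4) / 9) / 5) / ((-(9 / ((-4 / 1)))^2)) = -3424 / 47385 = -0.07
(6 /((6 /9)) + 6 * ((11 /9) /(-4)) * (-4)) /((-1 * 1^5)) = -49 /3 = -16.33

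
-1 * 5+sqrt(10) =-5+sqrt(10) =-1.84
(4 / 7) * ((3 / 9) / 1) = 4 / 21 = 0.19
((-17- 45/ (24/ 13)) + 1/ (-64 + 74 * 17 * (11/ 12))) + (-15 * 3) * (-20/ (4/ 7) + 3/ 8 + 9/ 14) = 272241733/ 182980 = 1487.82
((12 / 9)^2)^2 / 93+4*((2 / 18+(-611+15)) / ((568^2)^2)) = 6661515215233 / 196020421604352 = 0.03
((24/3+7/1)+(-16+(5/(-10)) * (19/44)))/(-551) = 107/48488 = 0.00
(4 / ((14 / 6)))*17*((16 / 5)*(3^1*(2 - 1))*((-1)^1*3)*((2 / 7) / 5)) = -58752 / 1225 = -47.96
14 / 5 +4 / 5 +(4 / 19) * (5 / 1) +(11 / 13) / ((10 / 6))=6373 / 1235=5.16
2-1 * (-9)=11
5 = 5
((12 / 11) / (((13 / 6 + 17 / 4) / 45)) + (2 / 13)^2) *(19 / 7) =20.83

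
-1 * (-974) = 974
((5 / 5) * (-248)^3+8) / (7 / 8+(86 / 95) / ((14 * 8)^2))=-3029445995520 / 173801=-17430544.10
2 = 2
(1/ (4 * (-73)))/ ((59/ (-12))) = 0.00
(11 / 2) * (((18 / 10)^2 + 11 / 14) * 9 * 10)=1992.73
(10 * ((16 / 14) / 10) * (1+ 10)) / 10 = 44 / 35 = 1.26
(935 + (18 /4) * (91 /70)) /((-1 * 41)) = -18817 /820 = -22.95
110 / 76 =55 / 38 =1.45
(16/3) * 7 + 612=1948/3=649.33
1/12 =0.08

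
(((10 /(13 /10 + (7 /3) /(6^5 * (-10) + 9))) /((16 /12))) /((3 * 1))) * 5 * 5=145783125 /3032219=48.08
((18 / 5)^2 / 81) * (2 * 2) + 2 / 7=162 / 175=0.93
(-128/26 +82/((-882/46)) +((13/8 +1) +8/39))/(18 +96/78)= -58427/176400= -0.33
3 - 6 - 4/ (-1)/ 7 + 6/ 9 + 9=152/ 21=7.24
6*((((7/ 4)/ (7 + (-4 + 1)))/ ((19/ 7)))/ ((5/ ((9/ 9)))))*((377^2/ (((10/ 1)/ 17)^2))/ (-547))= -6038066307/ 41572000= -145.24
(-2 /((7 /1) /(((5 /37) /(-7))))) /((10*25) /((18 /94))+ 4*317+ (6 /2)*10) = 45 /21241108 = 0.00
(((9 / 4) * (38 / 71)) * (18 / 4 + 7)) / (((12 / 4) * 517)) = 1311 / 146828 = 0.01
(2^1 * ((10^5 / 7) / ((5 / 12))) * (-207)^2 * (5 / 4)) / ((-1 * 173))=-25709400000 / 1211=-21229892.65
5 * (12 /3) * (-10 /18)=-100 /9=-11.11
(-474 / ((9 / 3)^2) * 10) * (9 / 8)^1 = -592.50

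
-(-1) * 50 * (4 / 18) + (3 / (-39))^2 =16909 / 1521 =11.12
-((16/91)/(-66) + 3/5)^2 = -80442961/225450225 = -0.36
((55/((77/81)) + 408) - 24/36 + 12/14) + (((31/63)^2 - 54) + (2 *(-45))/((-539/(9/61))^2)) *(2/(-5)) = 42691564152197/87563319921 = 487.55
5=5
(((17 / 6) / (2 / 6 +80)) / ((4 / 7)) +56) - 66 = -19161 / 1928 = -9.94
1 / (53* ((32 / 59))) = 59 / 1696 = 0.03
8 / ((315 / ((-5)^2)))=40 / 63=0.63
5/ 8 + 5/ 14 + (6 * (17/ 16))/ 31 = 1031/ 868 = 1.19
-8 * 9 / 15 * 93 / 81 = -248 / 45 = -5.51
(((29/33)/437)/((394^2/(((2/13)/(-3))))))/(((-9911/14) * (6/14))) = 1421/648979781764743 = 0.00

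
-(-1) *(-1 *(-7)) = 7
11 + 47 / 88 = 11.53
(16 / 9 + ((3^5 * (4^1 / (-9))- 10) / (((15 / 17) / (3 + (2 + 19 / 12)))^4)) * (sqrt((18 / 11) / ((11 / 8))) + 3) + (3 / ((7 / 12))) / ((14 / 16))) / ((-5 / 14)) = 9404807698390091 / 2245320000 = 4188626.88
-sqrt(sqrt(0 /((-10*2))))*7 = 0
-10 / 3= -3.33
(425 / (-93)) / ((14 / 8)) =-1700 / 651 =-2.61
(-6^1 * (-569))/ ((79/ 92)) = 314088/ 79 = 3975.80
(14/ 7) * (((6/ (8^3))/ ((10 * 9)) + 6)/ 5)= 46081/ 19200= 2.40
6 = 6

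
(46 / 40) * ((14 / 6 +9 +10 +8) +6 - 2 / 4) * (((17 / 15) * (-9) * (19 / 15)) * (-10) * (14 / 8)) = 10868627 / 1200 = 9057.19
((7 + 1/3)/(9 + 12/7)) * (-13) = -8.90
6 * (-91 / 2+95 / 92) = -12273 / 46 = -266.80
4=4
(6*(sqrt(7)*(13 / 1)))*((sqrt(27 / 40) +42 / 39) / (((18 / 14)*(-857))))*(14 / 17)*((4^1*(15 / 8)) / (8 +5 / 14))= -0.26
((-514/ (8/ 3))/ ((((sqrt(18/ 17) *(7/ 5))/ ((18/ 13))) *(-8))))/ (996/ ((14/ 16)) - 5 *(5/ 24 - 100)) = 34695 *sqrt(34)/ 14302964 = 0.01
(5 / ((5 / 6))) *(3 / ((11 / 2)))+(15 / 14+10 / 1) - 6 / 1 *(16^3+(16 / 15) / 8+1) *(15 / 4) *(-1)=7099388 / 77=92199.84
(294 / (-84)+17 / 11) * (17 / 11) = -731 / 242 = -3.02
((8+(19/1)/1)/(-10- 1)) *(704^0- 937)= 25272/11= 2297.45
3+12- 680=-665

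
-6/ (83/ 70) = -420/ 83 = -5.06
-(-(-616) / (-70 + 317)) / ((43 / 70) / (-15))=646800 / 10621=60.90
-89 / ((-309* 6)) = 89 / 1854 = 0.05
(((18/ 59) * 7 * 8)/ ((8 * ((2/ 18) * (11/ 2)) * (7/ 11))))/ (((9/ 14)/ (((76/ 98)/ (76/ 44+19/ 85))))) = 2805/ 826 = 3.40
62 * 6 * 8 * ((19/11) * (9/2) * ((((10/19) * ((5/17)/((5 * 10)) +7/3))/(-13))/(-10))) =2662776/12155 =219.07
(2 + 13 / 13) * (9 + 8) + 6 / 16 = 411 / 8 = 51.38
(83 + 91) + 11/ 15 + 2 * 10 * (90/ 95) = 193.68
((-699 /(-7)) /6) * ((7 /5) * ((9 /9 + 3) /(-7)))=-466 /35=-13.31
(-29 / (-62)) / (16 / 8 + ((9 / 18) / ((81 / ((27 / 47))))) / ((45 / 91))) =184005 / 789601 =0.23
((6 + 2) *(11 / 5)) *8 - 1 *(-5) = 729 / 5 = 145.80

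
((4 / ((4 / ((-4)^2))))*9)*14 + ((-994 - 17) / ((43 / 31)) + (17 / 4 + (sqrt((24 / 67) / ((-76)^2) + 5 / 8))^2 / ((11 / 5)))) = 118218633171 / 91523608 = 1291.67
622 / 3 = 207.33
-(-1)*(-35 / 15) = -7 / 3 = -2.33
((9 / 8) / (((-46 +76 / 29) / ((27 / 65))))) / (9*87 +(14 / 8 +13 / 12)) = -0.00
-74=-74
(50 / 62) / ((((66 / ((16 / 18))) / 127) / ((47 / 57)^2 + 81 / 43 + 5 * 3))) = 31162764700 / 1286282349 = 24.23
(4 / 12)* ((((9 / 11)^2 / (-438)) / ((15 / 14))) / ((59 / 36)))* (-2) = 1512 / 2605735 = 0.00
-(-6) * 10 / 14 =30 / 7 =4.29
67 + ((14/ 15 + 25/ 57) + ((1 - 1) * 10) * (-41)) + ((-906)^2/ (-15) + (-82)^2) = -13660058/ 285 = -47930.03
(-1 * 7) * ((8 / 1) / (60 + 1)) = -56 / 61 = -0.92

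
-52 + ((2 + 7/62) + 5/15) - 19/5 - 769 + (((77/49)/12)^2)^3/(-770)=-626894030708653637/762316728606720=-822.35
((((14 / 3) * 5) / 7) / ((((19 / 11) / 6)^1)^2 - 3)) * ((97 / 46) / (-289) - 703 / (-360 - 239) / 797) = 268347089340 / 40323094394887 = 0.01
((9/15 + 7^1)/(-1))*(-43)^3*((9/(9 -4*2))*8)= 217531152/5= 43506230.40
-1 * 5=-5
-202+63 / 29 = -5795 / 29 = -199.83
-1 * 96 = -96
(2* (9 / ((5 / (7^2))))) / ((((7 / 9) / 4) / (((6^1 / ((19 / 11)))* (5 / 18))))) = 16632 / 19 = 875.37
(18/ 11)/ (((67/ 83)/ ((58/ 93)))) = 28884/ 22847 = 1.26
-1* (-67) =67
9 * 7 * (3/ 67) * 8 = 1512/ 67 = 22.57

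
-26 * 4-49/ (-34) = -3487/ 34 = -102.56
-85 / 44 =-1.93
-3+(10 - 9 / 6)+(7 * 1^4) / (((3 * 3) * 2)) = 53 / 9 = 5.89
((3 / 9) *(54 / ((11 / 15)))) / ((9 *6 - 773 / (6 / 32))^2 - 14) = 243 / 163884941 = 0.00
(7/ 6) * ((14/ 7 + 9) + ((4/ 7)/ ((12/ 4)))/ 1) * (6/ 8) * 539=126665/ 24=5277.71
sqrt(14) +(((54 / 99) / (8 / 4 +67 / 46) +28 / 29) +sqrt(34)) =18992 / 16907 +sqrt(14) +sqrt(34) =10.70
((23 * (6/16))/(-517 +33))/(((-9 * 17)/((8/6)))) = 23/148104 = 0.00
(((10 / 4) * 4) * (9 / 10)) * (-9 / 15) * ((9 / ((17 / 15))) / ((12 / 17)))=-243 / 4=-60.75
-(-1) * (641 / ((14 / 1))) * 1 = 641 / 14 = 45.79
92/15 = 6.13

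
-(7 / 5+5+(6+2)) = -72 / 5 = -14.40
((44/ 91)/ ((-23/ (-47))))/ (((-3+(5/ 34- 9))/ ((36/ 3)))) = -843744/ 843479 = -1.00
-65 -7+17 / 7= -487 / 7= -69.57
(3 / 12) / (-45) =-1 / 180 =-0.01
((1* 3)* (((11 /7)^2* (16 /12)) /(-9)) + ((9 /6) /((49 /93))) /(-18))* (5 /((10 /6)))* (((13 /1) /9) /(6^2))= -28795 /190512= -0.15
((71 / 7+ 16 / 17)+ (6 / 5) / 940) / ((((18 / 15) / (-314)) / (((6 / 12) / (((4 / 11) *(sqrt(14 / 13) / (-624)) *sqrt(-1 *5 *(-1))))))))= 69598257157 *sqrt(910) / 1957550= 1072521.97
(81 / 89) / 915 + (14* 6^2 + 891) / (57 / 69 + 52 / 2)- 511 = -459.00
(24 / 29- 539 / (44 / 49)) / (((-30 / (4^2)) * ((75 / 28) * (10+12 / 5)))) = 62804 / 6525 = 9.63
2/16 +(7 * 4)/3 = 227/24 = 9.46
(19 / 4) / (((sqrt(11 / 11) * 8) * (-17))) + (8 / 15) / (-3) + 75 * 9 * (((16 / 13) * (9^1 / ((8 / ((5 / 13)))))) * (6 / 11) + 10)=316094440187 / 45508320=6945.86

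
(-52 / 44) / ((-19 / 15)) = 195 / 209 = 0.93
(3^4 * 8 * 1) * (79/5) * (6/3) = 102384/5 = 20476.80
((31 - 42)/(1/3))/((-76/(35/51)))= 385/1292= 0.30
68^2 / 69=4624 / 69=67.01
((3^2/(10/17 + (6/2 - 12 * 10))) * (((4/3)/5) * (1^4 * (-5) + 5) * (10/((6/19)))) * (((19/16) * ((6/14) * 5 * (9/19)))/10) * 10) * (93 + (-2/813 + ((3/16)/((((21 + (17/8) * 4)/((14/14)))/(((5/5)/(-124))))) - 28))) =0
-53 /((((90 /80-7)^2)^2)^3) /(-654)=1821066133504 /37994614976626185084807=0.00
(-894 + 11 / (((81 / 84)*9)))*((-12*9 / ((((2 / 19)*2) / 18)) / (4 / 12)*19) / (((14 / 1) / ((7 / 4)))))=117469761 / 2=58734880.50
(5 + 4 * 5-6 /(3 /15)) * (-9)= 45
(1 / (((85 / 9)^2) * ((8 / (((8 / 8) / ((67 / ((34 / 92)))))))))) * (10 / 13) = 81 / 13622440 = 0.00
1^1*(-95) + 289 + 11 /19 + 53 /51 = 195.62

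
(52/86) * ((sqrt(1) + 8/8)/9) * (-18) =-104/43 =-2.42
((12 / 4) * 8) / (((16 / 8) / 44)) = 528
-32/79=-0.41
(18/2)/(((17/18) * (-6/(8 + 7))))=-405/17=-23.82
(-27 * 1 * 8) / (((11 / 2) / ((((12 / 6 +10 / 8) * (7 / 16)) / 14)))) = -351 / 88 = -3.99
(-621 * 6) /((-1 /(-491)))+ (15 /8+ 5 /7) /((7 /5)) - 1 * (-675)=-716885347 /392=-1828789.15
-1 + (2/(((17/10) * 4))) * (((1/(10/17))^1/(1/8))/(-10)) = -7/5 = -1.40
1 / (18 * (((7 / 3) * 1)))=1 / 42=0.02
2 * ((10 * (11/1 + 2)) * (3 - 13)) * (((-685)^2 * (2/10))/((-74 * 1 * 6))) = 60999250/111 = 549542.79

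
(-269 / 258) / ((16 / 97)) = -26093 / 4128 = -6.32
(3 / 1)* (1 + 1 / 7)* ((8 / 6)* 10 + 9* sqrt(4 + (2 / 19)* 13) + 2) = 368 / 7 + 216* sqrt(1938) / 133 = 124.07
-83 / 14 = -5.93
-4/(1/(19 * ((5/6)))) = -63.33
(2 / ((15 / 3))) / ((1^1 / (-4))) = -8 / 5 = -1.60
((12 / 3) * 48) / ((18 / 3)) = 32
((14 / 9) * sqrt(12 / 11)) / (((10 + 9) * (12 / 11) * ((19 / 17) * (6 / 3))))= 119 * sqrt(33) / 19494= 0.04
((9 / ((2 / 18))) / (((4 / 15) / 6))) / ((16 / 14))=25515 / 16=1594.69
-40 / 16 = -5 / 2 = -2.50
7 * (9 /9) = 7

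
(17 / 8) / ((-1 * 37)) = -17 / 296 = -0.06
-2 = -2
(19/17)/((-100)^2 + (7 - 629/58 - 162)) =1102/9696477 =0.00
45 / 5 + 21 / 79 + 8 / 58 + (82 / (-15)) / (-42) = 6880291 / 721665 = 9.53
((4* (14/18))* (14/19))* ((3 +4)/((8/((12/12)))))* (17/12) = 5831/2052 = 2.84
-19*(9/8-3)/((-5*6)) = -19/16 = -1.19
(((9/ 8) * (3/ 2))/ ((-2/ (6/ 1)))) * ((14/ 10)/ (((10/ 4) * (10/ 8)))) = -567/ 250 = -2.27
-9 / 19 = -0.47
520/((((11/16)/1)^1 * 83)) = 8320/913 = 9.11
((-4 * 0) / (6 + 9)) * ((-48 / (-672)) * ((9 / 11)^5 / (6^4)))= 0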